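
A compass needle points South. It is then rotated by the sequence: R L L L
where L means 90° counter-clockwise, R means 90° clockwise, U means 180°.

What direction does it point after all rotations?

Start: South
  R (right (90° clockwise)) -> West
  L (left (90° counter-clockwise)) -> South
  L (left (90° counter-clockwise)) -> East
  L (left (90° counter-clockwise)) -> North
Final: North

Answer: Final heading: North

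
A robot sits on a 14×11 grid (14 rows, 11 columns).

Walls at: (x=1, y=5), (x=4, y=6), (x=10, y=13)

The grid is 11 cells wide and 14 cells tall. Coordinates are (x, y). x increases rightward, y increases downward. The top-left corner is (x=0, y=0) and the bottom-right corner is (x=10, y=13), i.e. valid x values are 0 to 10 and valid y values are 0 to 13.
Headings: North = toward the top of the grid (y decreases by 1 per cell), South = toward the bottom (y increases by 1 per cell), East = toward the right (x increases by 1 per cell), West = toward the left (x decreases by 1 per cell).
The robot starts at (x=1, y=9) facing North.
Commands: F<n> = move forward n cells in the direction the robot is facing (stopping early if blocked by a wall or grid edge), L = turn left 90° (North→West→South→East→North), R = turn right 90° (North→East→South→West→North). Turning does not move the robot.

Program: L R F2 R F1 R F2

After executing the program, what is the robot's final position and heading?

Start: (x=1, y=9), facing North
  L: turn left, now facing West
  R: turn right, now facing North
  F2: move forward 2, now at (x=1, y=7)
  R: turn right, now facing East
  F1: move forward 1, now at (x=2, y=7)
  R: turn right, now facing South
  F2: move forward 2, now at (x=2, y=9)
Final: (x=2, y=9), facing South

Answer: Final position: (x=2, y=9), facing South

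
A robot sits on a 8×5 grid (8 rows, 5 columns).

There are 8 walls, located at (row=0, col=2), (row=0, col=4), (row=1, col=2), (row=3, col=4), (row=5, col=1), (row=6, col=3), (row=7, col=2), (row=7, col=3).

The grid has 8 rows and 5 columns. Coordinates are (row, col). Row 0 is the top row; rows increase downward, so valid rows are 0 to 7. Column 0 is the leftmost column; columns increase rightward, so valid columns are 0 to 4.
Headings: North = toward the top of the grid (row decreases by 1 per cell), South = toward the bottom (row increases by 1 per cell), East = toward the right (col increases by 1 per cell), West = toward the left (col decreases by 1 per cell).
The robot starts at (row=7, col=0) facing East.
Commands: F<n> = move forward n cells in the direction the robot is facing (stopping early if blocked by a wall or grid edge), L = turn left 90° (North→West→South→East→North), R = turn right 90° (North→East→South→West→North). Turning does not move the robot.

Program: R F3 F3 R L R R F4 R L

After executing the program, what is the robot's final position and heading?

Answer: Final position: (row=3, col=0), facing North

Derivation:
Start: (row=7, col=0), facing East
  R: turn right, now facing South
  F3: move forward 0/3 (blocked), now at (row=7, col=0)
  F3: move forward 0/3 (blocked), now at (row=7, col=0)
  R: turn right, now facing West
  L: turn left, now facing South
  R: turn right, now facing West
  R: turn right, now facing North
  F4: move forward 4, now at (row=3, col=0)
  R: turn right, now facing East
  L: turn left, now facing North
Final: (row=3, col=0), facing North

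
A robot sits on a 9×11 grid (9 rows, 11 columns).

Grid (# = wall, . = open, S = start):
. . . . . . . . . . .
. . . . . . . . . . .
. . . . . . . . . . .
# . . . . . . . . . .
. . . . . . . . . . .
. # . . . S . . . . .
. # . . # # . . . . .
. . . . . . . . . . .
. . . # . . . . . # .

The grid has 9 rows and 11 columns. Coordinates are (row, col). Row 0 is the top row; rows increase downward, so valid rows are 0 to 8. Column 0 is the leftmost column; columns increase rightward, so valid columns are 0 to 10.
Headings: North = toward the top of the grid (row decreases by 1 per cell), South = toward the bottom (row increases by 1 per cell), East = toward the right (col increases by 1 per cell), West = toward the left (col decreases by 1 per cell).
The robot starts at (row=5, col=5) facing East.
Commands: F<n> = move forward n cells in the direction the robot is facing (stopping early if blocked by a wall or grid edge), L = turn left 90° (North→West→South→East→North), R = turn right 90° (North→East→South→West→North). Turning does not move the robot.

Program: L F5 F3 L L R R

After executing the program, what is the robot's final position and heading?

Start: (row=5, col=5), facing East
  L: turn left, now facing North
  F5: move forward 5, now at (row=0, col=5)
  F3: move forward 0/3 (blocked), now at (row=0, col=5)
  L: turn left, now facing West
  L: turn left, now facing South
  R: turn right, now facing West
  R: turn right, now facing North
Final: (row=0, col=5), facing North

Answer: Final position: (row=0, col=5), facing North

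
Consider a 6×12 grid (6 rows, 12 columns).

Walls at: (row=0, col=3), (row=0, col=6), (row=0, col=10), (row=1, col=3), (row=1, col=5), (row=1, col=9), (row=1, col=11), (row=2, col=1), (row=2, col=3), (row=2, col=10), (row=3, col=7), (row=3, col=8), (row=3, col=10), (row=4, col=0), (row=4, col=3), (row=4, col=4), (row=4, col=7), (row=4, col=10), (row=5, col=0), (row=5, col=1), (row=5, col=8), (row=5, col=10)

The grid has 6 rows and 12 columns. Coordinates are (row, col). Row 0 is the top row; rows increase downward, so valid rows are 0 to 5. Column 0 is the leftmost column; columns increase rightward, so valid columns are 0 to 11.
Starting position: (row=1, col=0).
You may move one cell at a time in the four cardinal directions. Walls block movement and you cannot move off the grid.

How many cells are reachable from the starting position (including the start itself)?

Answer: Reachable cells: 44

Derivation:
BFS flood-fill from (row=1, col=0):
  Distance 0: (row=1, col=0)
  Distance 1: (row=0, col=0), (row=1, col=1), (row=2, col=0)
  Distance 2: (row=0, col=1), (row=1, col=2), (row=3, col=0)
  Distance 3: (row=0, col=2), (row=2, col=2), (row=3, col=1)
  Distance 4: (row=3, col=2), (row=4, col=1)
  Distance 5: (row=3, col=3), (row=4, col=2)
  Distance 6: (row=3, col=4), (row=5, col=2)
  Distance 7: (row=2, col=4), (row=3, col=5), (row=5, col=3)
  Distance 8: (row=1, col=4), (row=2, col=5), (row=3, col=6), (row=4, col=5), (row=5, col=4)
  Distance 9: (row=0, col=4), (row=2, col=6), (row=4, col=6), (row=5, col=5)
  Distance 10: (row=0, col=5), (row=1, col=6), (row=2, col=7), (row=5, col=6)
  Distance 11: (row=1, col=7), (row=2, col=8), (row=5, col=7)
  Distance 12: (row=0, col=7), (row=1, col=8), (row=2, col=9)
  Distance 13: (row=0, col=8), (row=3, col=9)
  Distance 14: (row=0, col=9), (row=4, col=9)
  Distance 15: (row=4, col=8), (row=5, col=9)
Total reachable: 44 (grid has 50 open cells total)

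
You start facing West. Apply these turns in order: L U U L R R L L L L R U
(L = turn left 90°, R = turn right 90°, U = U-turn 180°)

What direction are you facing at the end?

Start: West
  L (left (90° counter-clockwise)) -> South
  U (U-turn (180°)) -> North
  U (U-turn (180°)) -> South
  L (left (90° counter-clockwise)) -> East
  R (right (90° clockwise)) -> South
  R (right (90° clockwise)) -> West
  L (left (90° counter-clockwise)) -> South
  L (left (90° counter-clockwise)) -> East
  L (left (90° counter-clockwise)) -> North
  L (left (90° counter-clockwise)) -> West
  R (right (90° clockwise)) -> North
  U (U-turn (180°)) -> South
Final: South

Answer: Final heading: South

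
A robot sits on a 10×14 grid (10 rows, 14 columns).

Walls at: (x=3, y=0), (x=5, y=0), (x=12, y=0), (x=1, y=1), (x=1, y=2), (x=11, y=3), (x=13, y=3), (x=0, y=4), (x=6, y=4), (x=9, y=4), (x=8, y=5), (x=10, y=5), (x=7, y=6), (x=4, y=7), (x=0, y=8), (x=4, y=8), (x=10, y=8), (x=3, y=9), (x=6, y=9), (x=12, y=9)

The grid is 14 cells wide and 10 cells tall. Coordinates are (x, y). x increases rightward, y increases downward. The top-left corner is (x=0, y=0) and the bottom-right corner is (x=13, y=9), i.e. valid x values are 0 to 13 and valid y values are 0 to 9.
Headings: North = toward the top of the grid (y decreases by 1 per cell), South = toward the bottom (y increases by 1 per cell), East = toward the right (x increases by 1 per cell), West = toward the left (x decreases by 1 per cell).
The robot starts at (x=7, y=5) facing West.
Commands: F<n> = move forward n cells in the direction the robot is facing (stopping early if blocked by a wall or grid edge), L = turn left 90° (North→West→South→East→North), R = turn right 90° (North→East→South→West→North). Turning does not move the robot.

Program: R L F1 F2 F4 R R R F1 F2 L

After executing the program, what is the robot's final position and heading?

Answer: Final position: (x=0, y=7), facing East

Derivation:
Start: (x=7, y=5), facing West
  R: turn right, now facing North
  L: turn left, now facing West
  F1: move forward 1, now at (x=6, y=5)
  F2: move forward 2, now at (x=4, y=5)
  F4: move forward 4, now at (x=0, y=5)
  R: turn right, now facing North
  R: turn right, now facing East
  R: turn right, now facing South
  F1: move forward 1, now at (x=0, y=6)
  F2: move forward 1/2 (blocked), now at (x=0, y=7)
  L: turn left, now facing East
Final: (x=0, y=7), facing East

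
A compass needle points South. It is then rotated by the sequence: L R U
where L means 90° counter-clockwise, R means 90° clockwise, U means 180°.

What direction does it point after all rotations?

Start: South
  L (left (90° counter-clockwise)) -> East
  R (right (90° clockwise)) -> South
  U (U-turn (180°)) -> North
Final: North

Answer: Final heading: North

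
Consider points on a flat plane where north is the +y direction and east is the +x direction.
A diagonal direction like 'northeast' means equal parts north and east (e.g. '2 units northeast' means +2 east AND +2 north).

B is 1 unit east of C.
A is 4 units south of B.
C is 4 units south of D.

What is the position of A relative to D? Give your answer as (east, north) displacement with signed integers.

Answer: A is at (east=1, north=-8) relative to D.

Derivation:
Place D at the origin (east=0, north=0).
  C is 4 units south of D: delta (east=+0, north=-4); C at (east=0, north=-4).
  B is 1 unit east of C: delta (east=+1, north=+0); B at (east=1, north=-4).
  A is 4 units south of B: delta (east=+0, north=-4); A at (east=1, north=-8).
Therefore A relative to D: (east=1, north=-8).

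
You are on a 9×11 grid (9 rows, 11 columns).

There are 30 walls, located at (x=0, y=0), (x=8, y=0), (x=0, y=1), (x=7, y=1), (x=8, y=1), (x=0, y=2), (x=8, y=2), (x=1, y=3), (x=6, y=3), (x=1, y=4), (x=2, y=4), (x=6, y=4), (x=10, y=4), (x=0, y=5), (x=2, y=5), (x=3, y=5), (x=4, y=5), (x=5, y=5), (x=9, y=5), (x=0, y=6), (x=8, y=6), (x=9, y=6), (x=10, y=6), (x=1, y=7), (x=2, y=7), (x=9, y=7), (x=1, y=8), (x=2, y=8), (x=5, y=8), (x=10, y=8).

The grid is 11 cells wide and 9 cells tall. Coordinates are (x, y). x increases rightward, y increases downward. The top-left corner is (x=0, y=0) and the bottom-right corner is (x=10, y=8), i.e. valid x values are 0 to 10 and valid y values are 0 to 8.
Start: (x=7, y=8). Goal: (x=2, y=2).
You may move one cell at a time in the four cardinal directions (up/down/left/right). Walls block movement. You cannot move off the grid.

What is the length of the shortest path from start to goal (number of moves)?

BFS from (x=7, y=8) until reaching (x=2, y=2):
  Distance 0: (x=7, y=8)
  Distance 1: (x=7, y=7), (x=6, y=8), (x=8, y=8)
  Distance 2: (x=7, y=6), (x=6, y=7), (x=8, y=7), (x=9, y=8)
  Distance 3: (x=7, y=5), (x=6, y=6), (x=5, y=7)
  Distance 4: (x=7, y=4), (x=6, y=5), (x=8, y=5), (x=5, y=6), (x=4, y=7)
  Distance 5: (x=7, y=3), (x=8, y=4), (x=4, y=6), (x=3, y=7), (x=4, y=8)
  Distance 6: (x=7, y=2), (x=8, y=3), (x=9, y=4), (x=3, y=6), (x=3, y=8)
  Distance 7: (x=6, y=2), (x=9, y=3), (x=2, y=6)
  Distance 8: (x=6, y=1), (x=5, y=2), (x=9, y=2), (x=10, y=3), (x=1, y=6)
  Distance 9: (x=6, y=0), (x=5, y=1), (x=9, y=1), (x=4, y=2), (x=10, y=2), (x=5, y=3), (x=1, y=5)
  Distance 10: (x=5, y=0), (x=7, y=0), (x=9, y=0), (x=4, y=1), (x=10, y=1), (x=3, y=2), (x=4, y=3), (x=5, y=4)
  Distance 11: (x=4, y=0), (x=10, y=0), (x=3, y=1), (x=2, y=2), (x=3, y=3), (x=4, y=4)  <- goal reached here
One shortest path (11 moves): (x=7, y=8) -> (x=7, y=7) -> (x=7, y=6) -> (x=7, y=5) -> (x=7, y=4) -> (x=7, y=3) -> (x=7, y=2) -> (x=6, y=2) -> (x=5, y=2) -> (x=4, y=2) -> (x=3, y=2) -> (x=2, y=2)

Answer: Shortest path length: 11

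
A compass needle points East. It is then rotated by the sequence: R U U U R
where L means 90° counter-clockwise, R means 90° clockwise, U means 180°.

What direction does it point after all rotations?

Answer: Final heading: East

Derivation:
Start: East
  R (right (90° clockwise)) -> South
  U (U-turn (180°)) -> North
  U (U-turn (180°)) -> South
  U (U-turn (180°)) -> North
  R (right (90° clockwise)) -> East
Final: East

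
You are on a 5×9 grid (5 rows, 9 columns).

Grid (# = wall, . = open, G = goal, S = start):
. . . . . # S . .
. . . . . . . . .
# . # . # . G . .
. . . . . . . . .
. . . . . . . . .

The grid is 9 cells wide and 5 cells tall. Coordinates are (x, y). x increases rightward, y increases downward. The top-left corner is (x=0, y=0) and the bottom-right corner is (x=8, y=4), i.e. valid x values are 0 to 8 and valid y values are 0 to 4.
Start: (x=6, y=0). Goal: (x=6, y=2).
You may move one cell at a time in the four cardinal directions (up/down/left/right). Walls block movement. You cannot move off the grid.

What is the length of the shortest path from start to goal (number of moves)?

Answer: Shortest path length: 2

Derivation:
BFS from (x=6, y=0) until reaching (x=6, y=2):
  Distance 0: (x=6, y=0)
  Distance 1: (x=7, y=0), (x=6, y=1)
  Distance 2: (x=8, y=0), (x=5, y=1), (x=7, y=1), (x=6, y=2)  <- goal reached here
One shortest path (2 moves): (x=6, y=0) -> (x=6, y=1) -> (x=6, y=2)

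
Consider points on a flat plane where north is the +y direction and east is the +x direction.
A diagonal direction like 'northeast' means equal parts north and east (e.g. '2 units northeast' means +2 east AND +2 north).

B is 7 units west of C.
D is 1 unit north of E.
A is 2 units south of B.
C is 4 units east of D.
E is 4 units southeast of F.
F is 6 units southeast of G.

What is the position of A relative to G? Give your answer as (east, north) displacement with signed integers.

Answer: A is at (east=7, north=-11) relative to G.

Derivation:
Place G at the origin (east=0, north=0).
  F is 6 units southeast of G: delta (east=+6, north=-6); F at (east=6, north=-6).
  E is 4 units southeast of F: delta (east=+4, north=-4); E at (east=10, north=-10).
  D is 1 unit north of E: delta (east=+0, north=+1); D at (east=10, north=-9).
  C is 4 units east of D: delta (east=+4, north=+0); C at (east=14, north=-9).
  B is 7 units west of C: delta (east=-7, north=+0); B at (east=7, north=-9).
  A is 2 units south of B: delta (east=+0, north=-2); A at (east=7, north=-11).
Therefore A relative to G: (east=7, north=-11).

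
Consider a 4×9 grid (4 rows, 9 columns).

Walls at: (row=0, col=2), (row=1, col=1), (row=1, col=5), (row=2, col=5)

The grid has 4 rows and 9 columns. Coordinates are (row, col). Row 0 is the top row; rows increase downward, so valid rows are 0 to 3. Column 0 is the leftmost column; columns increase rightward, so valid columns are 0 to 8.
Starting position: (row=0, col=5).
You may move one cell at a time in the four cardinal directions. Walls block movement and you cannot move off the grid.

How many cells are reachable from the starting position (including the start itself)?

Answer: Reachable cells: 32

Derivation:
BFS flood-fill from (row=0, col=5):
  Distance 0: (row=0, col=5)
  Distance 1: (row=0, col=4), (row=0, col=6)
  Distance 2: (row=0, col=3), (row=0, col=7), (row=1, col=4), (row=1, col=6)
  Distance 3: (row=0, col=8), (row=1, col=3), (row=1, col=7), (row=2, col=4), (row=2, col=6)
  Distance 4: (row=1, col=2), (row=1, col=8), (row=2, col=3), (row=2, col=7), (row=3, col=4), (row=3, col=6)
  Distance 5: (row=2, col=2), (row=2, col=8), (row=3, col=3), (row=3, col=5), (row=3, col=7)
  Distance 6: (row=2, col=1), (row=3, col=2), (row=3, col=8)
  Distance 7: (row=2, col=0), (row=3, col=1)
  Distance 8: (row=1, col=0), (row=3, col=0)
  Distance 9: (row=0, col=0)
  Distance 10: (row=0, col=1)
Total reachable: 32 (grid has 32 open cells total)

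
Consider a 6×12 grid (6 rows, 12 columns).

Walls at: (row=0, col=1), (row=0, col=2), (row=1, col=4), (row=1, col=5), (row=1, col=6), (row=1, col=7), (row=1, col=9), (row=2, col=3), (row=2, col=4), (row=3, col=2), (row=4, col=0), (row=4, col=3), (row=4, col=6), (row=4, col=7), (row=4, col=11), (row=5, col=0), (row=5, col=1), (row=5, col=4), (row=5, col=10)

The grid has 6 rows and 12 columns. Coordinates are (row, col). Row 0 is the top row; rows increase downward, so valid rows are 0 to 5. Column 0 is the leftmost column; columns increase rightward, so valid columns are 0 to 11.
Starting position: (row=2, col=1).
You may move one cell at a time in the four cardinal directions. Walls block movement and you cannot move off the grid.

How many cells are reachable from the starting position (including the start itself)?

Answer: Reachable cells: 52

Derivation:
BFS flood-fill from (row=2, col=1):
  Distance 0: (row=2, col=1)
  Distance 1: (row=1, col=1), (row=2, col=0), (row=2, col=2), (row=3, col=1)
  Distance 2: (row=1, col=0), (row=1, col=2), (row=3, col=0), (row=4, col=1)
  Distance 3: (row=0, col=0), (row=1, col=3), (row=4, col=2)
  Distance 4: (row=0, col=3), (row=5, col=2)
  Distance 5: (row=0, col=4), (row=5, col=3)
  Distance 6: (row=0, col=5)
  Distance 7: (row=0, col=6)
  Distance 8: (row=0, col=7)
  Distance 9: (row=0, col=8)
  Distance 10: (row=0, col=9), (row=1, col=8)
  Distance 11: (row=0, col=10), (row=2, col=8)
  Distance 12: (row=0, col=11), (row=1, col=10), (row=2, col=7), (row=2, col=9), (row=3, col=8)
  Distance 13: (row=1, col=11), (row=2, col=6), (row=2, col=10), (row=3, col=7), (row=3, col=9), (row=4, col=8)
  Distance 14: (row=2, col=5), (row=2, col=11), (row=3, col=6), (row=3, col=10), (row=4, col=9), (row=5, col=8)
  Distance 15: (row=3, col=5), (row=3, col=11), (row=4, col=10), (row=5, col=7), (row=5, col=9)
  Distance 16: (row=3, col=4), (row=4, col=5), (row=5, col=6)
  Distance 17: (row=3, col=3), (row=4, col=4), (row=5, col=5)
Total reachable: 52 (grid has 53 open cells total)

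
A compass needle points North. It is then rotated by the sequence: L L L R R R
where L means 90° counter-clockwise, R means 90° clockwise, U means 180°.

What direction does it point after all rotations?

Answer: Final heading: North

Derivation:
Start: North
  L (left (90° counter-clockwise)) -> West
  L (left (90° counter-clockwise)) -> South
  L (left (90° counter-clockwise)) -> East
  R (right (90° clockwise)) -> South
  R (right (90° clockwise)) -> West
  R (right (90° clockwise)) -> North
Final: North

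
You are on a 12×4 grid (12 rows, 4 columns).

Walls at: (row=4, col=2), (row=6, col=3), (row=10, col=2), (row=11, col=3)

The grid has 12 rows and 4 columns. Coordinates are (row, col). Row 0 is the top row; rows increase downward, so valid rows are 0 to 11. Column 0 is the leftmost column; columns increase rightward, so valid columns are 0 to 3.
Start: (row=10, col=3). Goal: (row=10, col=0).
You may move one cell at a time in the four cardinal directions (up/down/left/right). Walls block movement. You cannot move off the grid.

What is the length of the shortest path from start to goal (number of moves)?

BFS from (row=10, col=3) until reaching (row=10, col=0):
  Distance 0: (row=10, col=3)
  Distance 1: (row=9, col=3)
  Distance 2: (row=8, col=3), (row=9, col=2)
  Distance 3: (row=7, col=3), (row=8, col=2), (row=9, col=1)
  Distance 4: (row=7, col=2), (row=8, col=1), (row=9, col=0), (row=10, col=1)
  Distance 5: (row=6, col=2), (row=7, col=1), (row=8, col=0), (row=10, col=0), (row=11, col=1)  <- goal reached here
One shortest path (5 moves): (row=10, col=3) -> (row=9, col=3) -> (row=9, col=2) -> (row=9, col=1) -> (row=9, col=0) -> (row=10, col=0)

Answer: Shortest path length: 5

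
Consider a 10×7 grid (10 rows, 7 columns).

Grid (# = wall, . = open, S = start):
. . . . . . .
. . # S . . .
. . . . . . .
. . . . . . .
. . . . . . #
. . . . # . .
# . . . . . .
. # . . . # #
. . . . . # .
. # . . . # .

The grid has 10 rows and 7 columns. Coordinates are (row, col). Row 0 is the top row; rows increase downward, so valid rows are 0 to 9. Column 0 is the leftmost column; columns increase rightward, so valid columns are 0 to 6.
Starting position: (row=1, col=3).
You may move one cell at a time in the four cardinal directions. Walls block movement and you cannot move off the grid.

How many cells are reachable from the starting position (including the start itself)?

BFS flood-fill from (row=1, col=3):
  Distance 0: (row=1, col=3)
  Distance 1: (row=0, col=3), (row=1, col=4), (row=2, col=3)
  Distance 2: (row=0, col=2), (row=0, col=4), (row=1, col=5), (row=2, col=2), (row=2, col=4), (row=3, col=3)
  Distance 3: (row=0, col=1), (row=0, col=5), (row=1, col=6), (row=2, col=1), (row=2, col=5), (row=3, col=2), (row=3, col=4), (row=4, col=3)
  Distance 4: (row=0, col=0), (row=0, col=6), (row=1, col=1), (row=2, col=0), (row=2, col=6), (row=3, col=1), (row=3, col=5), (row=4, col=2), (row=4, col=4), (row=5, col=3)
  Distance 5: (row=1, col=0), (row=3, col=0), (row=3, col=6), (row=4, col=1), (row=4, col=5), (row=5, col=2), (row=6, col=3)
  Distance 6: (row=4, col=0), (row=5, col=1), (row=5, col=5), (row=6, col=2), (row=6, col=4), (row=7, col=3)
  Distance 7: (row=5, col=0), (row=5, col=6), (row=6, col=1), (row=6, col=5), (row=7, col=2), (row=7, col=4), (row=8, col=3)
  Distance 8: (row=6, col=6), (row=8, col=2), (row=8, col=4), (row=9, col=3)
  Distance 9: (row=8, col=1), (row=9, col=2), (row=9, col=4)
  Distance 10: (row=8, col=0)
  Distance 11: (row=7, col=0), (row=9, col=0)
Total reachable: 58 (grid has 60 open cells total)

Answer: Reachable cells: 58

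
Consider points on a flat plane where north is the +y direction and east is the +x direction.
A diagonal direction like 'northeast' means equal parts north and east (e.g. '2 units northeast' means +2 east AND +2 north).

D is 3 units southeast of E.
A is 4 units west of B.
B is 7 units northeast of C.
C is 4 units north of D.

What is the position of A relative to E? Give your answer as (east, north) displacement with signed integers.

Answer: A is at (east=6, north=8) relative to E.

Derivation:
Place E at the origin (east=0, north=0).
  D is 3 units southeast of E: delta (east=+3, north=-3); D at (east=3, north=-3).
  C is 4 units north of D: delta (east=+0, north=+4); C at (east=3, north=1).
  B is 7 units northeast of C: delta (east=+7, north=+7); B at (east=10, north=8).
  A is 4 units west of B: delta (east=-4, north=+0); A at (east=6, north=8).
Therefore A relative to E: (east=6, north=8).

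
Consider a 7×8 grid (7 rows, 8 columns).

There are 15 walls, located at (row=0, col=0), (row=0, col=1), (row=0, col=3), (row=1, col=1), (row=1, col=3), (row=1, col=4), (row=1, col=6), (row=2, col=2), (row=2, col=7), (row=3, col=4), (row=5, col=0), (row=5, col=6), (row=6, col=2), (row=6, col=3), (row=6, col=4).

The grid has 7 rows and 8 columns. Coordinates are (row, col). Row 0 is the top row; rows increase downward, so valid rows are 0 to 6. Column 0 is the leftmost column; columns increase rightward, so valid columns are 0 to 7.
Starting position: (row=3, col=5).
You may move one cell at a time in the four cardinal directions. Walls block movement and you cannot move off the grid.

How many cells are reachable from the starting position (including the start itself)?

Answer: Reachable cells: 39

Derivation:
BFS flood-fill from (row=3, col=5):
  Distance 0: (row=3, col=5)
  Distance 1: (row=2, col=5), (row=3, col=6), (row=4, col=5)
  Distance 2: (row=1, col=5), (row=2, col=4), (row=2, col=6), (row=3, col=7), (row=4, col=4), (row=4, col=6), (row=5, col=5)
  Distance 3: (row=0, col=5), (row=2, col=3), (row=4, col=3), (row=4, col=7), (row=5, col=4), (row=6, col=5)
  Distance 4: (row=0, col=4), (row=0, col=6), (row=3, col=3), (row=4, col=2), (row=5, col=3), (row=5, col=7), (row=6, col=6)
  Distance 5: (row=0, col=7), (row=3, col=2), (row=4, col=1), (row=5, col=2), (row=6, col=7)
  Distance 6: (row=1, col=7), (row=3, col=1), (row=4, col=0), (row=5, col=1)
  Distance 7: (row=2, col=1), (row=3, col=0), (row=6, col=1)
  Distance 8: (row=2, col=0), (row=6, col=0)
  Distance 9: (row=1, col=0)
Total reachable: 39 (grid has 41 open cells total)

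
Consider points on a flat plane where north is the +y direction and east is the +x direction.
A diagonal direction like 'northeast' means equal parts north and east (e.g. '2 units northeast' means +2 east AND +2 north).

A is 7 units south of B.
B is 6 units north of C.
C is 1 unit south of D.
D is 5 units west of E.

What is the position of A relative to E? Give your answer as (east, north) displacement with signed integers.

Answer: A is at (east=-5, north=-2) relative to E.

Derivation:
Place E at the origin (east=0, north=0).
  D is 5 units west of E: delta (east=-5, north=+0); D at (east=-5, north=0).
  C is 1 unit south of D: delta (east=+0, north=-1); C at (east=-5, north=-1).
  B is 6 units north of C: delta (east=+0, north=+6); B at (east=-5, north=5).
  A is 7 units south of B: delta (east=+0, north=-7); A at (east=-5, north=-2).
Therefore A relative to E: (east=-5, north=-2).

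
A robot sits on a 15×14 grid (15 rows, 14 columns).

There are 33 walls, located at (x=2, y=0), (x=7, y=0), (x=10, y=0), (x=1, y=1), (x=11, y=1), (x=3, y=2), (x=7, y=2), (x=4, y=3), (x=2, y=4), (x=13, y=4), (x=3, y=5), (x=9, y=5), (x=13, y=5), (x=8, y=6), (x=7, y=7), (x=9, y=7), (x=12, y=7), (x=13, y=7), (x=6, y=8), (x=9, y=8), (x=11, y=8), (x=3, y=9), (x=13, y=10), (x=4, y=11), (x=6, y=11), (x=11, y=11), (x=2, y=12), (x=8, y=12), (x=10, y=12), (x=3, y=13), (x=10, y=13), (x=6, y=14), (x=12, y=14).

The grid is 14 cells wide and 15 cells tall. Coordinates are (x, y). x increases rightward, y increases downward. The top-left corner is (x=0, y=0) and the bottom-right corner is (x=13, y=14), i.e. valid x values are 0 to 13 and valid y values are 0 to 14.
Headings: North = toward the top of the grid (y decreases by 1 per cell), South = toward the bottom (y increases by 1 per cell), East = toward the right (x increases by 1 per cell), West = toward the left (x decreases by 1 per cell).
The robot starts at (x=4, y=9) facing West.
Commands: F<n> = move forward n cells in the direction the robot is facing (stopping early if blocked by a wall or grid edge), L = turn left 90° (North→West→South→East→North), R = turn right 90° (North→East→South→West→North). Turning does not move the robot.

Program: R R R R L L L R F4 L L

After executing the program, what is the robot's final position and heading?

Answer: Final position: (x=8, y=9), facing West

Derivation:
Start: (x=4, y=9), facing West
  R: turn right, now facing North
  R: turn right, now facing East
  R: turn right, now facing South
  R: turn right, now facing West
  L: turn left, now facing South
  L: turn left, now facing East
  L: turn left, now facing North
  R: turn right, now facing East
  F4: move forward 4, now at (x=8, y=9)
  L: turn left, now facing North
  L: turn left, now facing West
Final: (x=8, y=9), facing West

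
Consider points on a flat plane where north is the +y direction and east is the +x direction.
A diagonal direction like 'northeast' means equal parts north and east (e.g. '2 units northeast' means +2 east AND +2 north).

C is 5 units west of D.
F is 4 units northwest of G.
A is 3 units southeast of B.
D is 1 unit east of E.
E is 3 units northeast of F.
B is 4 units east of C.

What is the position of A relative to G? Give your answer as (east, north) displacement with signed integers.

Place G at the origin (east=0, north=0).
  F is 4 units northwest of G: delta (east=-4, north=+4); F at (east=-4, north=4).
  E is 3 units northeast of F: delta (east=+3, north=+3); E at (east=-1, north=7).
  D is 1 unit east of E: delta (east=+1, north=+0); D at (east=0, north=7).
  C is 5 units west of D: delta (east=-5, north=+0); C at (east=-5, north=7).
  B is 4 units east of C: delta (east=+4, north=+0); B at (east=-1, north=7).
  A is 3 units southeast of B: delta (east=+3, north=-3); A at (east=2, north=4).
Therefore A relative to G: (east=2, north=4).

Answer: A is at (east=2, north=4) relative to G.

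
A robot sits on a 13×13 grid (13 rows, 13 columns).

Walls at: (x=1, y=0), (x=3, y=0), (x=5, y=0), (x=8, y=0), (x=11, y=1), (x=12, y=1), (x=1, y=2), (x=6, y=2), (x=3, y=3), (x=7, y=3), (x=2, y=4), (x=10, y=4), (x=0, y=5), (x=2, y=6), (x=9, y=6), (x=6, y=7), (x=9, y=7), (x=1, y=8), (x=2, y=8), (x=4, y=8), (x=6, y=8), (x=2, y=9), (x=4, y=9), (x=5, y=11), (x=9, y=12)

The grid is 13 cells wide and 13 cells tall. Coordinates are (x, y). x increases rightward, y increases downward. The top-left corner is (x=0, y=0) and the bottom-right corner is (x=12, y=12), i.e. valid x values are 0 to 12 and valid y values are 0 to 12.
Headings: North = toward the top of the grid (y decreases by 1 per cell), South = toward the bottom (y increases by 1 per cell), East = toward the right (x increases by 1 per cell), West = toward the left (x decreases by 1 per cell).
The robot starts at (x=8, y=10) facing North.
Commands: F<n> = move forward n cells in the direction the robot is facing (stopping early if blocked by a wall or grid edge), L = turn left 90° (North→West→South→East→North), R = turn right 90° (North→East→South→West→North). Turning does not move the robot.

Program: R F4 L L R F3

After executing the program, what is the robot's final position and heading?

Answer: Final position: (x=12, y=7), facing North

Derivation:
Start: (x=8, y=10), facing North
  R: turn right, now facing East
  F4: move forward 4, now at (x=12, y=10)
  L: turn left, now facing North
  L: turn left, now facing West
  R: turn right, now facing North
  F3: move forward 3, now at (x=12, y=7)
Final: (x=12, y=7), facing North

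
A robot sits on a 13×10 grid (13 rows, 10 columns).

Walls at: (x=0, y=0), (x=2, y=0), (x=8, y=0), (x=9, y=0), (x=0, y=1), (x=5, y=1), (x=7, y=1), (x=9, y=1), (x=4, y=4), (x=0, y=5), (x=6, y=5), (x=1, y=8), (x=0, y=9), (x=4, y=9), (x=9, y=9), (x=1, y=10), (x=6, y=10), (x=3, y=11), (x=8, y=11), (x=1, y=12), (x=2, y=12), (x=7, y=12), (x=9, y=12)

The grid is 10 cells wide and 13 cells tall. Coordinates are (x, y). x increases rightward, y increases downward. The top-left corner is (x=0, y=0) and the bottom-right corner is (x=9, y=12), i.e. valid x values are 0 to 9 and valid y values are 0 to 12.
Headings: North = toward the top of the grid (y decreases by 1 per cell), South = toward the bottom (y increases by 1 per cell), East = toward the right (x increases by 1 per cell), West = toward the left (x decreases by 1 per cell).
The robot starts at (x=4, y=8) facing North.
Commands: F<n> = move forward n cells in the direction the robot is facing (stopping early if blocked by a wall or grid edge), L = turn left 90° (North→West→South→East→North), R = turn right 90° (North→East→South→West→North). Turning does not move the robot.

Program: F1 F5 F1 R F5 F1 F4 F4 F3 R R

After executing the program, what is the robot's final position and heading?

Answer: Final position: (x=5, y=5), facing West

Derivation:
Start: (x=4, y=8), facing North
  F1: move forward 1, now at (x=4, y=7)
  F5: move forward 2/5 (blocked), now at (x=4, y=5)
  F1: move forward 0/1 (blocked), now at (x=4, y=5)
  R: turn right, now facing East
  F5: move forward 1/5 (blocked), now at (x=5, y=5)
  F1: move forward 0/1 (blocked), now at (x=5, y=5)
  F4: move forward 0/4 (blocked), now at (x=5, y=5)
  F4: move forward 0/4 (blocked), now at (x=5, y=5)
  F3: move forward 0/3 (blocked), now at (x=5, y=5)
  R: turn right, now facing South
  R: turn right, now facing West
Final: (x=5, y=5), facing West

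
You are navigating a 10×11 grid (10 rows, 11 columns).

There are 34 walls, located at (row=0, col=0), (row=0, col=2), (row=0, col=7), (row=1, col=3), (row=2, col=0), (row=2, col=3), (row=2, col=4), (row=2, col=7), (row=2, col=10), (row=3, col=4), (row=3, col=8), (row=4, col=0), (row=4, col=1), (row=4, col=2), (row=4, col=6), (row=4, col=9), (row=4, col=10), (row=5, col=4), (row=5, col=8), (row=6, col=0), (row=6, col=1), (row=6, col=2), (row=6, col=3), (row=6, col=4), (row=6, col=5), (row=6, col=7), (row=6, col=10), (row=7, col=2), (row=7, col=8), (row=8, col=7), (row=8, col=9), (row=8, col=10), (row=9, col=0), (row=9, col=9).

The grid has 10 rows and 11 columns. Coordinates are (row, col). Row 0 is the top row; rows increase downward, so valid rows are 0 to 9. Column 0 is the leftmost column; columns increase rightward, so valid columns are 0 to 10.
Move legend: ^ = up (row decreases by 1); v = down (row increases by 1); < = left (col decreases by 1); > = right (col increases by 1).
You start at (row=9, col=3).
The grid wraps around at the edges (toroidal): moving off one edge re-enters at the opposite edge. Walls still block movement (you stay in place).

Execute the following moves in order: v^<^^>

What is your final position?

Answer: Final position: (row=8, col=3)

Derivation:
Start: (row=9, col=3)
  v (down): (row=9, col=3) -> (row=0, col=3)
  ^ (up): (row=0, col=3) -> (row=9, col=3)
  < (left): (row=9, col=3) -> (row=9, col=2)
  ^ (up): (row=9, col=2) -> (row=8, col=2)
  ^ (up): blocked, stay at (row=8, col=2)
  > (right): (row=8, col=2) -> (row=8, col=3)
Final: (row=8, col=3)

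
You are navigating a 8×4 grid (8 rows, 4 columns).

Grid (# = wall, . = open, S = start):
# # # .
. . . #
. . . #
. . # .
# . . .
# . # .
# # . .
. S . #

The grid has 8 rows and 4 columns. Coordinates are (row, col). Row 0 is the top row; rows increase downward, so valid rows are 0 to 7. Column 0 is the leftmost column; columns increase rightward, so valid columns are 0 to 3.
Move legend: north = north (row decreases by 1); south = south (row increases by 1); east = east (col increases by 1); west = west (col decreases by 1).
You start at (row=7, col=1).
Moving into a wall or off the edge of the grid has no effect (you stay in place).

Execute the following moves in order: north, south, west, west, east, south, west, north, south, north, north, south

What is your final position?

Answer: Final position: (row=7, col=0)

Derivation:
Start: (row=7, col=1)
  north (north): blocked, stay at (row=7, col=1)
  south (south): blocked, stay at (row=7, col=1)
  west (west): (row=7, col=1) -> (row=7, col=0)
  west (west): blocked, stay at (row=7, col=0)
  east (east): (row=7, col=0) -> (row=7, col=1)
  south (south): blocked, stay at (row=7, col=1)
  west (west): (row=7, col=1) -> (row=7, col=0)
  north (north): blocked, stay at (row=7, col=0)
  south (south): blocked, stay at (row=7, col=0)
  north (north): blocked, stay at (row=7, col=0)
  north (north): blocked, stay at (row=7, col=0)
  south (south): blocked, stay at (row=7, col=0)
Final: (row=7, col=0)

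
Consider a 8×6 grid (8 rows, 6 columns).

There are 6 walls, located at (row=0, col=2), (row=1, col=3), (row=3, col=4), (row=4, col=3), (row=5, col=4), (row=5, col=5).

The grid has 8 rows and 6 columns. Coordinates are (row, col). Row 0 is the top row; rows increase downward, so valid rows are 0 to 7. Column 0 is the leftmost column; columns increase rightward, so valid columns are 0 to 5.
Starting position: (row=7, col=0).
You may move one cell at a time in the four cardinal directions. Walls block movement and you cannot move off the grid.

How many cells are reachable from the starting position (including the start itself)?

Answer: Reachable cells: 42

Derivation:
BFS flood-fill from (row=7, col=0):
  Distance 0: (row=7, col=0)
  Distance 1: (row=6, col=0), (row=7, col=1)
  Distance 2: (row=5, col=0), (row=6, col=1), (row=7, col=2)
  Distance 3: (row=4, col=0), (row=5, col=1), (row=6, col=2), (row=7, col=3)
  Distance 4: (row=3, col=0), (row=4, col=1), (row=5, col=2), (row=6, col=3), (row=7, col=4)
  Distance 5: (row=2, col=0), (row=3, col=1), (row=4, col=2), (row=5, col=3), (row=6, col=4), (row=7, col=5)
  Distance 6: (row=1, col=0), (row=2, col=1), (row=3, col=2), (row=6, col=5)
  Distance 7: (row=0, col=0), (row=1, col=1), (row=2, col=2), (row=3, col=3)
  Distance 8: (row=0, col=1), (row=1, col=2), (row=2, col=3)
  Distance 9: (row=2, col=4)
  Distance 10: (row=1, col=4), (row=2, col=5)
  Distance 11: (row=0, col=4), (row=1, col=5), (row=3, col=5)
  Distance 12: (row=0, col=3), (row=0, col=5), (row=4, col=5)
  Distance 13: (row=4, col=4)
Total reachable: 42 (grid has 42 open cells total)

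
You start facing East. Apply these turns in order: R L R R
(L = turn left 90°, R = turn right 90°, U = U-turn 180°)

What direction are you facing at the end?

Answer: Final heading: West

Derivation:
Start: East
  R (right (90° clockwise)) -> South
  L (left (90° counter-clockwise)) -> East
  R (right (90° clockwise)) -> South
  R (right (90° clockwise)) -> West
Final: West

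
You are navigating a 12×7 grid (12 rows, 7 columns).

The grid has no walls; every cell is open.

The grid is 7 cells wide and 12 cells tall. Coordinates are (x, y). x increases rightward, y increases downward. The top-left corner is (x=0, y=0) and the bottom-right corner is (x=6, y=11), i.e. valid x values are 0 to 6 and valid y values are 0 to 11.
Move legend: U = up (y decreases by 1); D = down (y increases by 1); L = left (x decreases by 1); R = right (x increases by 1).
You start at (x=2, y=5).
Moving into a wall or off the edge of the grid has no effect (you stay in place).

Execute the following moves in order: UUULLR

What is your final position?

Answer: Final position: (x=1, y=2)

Derivation:
Start: (x=2, y=5)
  U (up): (x=2, y=5) -> (x=2, y=4)
  U (up): (x=2, y=4) -> (x=2, y=3)
  U (up): (x=2, y=3) -> (x=2, y=2)
  L (left): (x=2, y=2) -> (x=1, y=2)
  L (left): (x=1, y=2) -> (x=0, y=2)
  R (right): (x=0, y=2) -> (x=1, y=2)
Final: (x=1, y=2)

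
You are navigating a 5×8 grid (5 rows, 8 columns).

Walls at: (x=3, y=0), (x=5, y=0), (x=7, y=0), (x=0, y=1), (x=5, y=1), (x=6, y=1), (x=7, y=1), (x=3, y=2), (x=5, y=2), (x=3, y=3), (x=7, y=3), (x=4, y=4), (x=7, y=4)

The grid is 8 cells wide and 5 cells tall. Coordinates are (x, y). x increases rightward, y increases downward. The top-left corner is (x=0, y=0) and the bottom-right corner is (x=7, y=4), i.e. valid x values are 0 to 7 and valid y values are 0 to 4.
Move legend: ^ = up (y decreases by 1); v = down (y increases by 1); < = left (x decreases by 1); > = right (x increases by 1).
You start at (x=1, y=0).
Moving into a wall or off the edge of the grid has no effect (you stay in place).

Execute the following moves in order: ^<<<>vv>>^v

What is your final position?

Answer: Final position: (x=2, y=2)

Derivation:
Start: (x=1, y=0)
  ^ (up): blocked, stay at (x=1, y=0)
  < (left): (x=1, y=0) -> (x=0, y=0)
  < (left): blocked, stay at (x=0, y=0)
  < (left): blocked, stay at (x=0, y=0)
  > (right): (x=0, y=0) -> (x=1, y=0)
  v (down): (x=1, y=0) -> (x=1, y=1)
  v (down): (x=1, y=1) -> (x=1, y=2)
  > (right): (x=1, y=2) -> (x=2, y=2)
  > (right): blocked, stay at (x=2, y=2)
  ^ (up): (x=2, y=2) -> (x=2, y=1)
  v (down): (x=2, y=1) -> (x=2, y=2)
Final: (x=2, y=2)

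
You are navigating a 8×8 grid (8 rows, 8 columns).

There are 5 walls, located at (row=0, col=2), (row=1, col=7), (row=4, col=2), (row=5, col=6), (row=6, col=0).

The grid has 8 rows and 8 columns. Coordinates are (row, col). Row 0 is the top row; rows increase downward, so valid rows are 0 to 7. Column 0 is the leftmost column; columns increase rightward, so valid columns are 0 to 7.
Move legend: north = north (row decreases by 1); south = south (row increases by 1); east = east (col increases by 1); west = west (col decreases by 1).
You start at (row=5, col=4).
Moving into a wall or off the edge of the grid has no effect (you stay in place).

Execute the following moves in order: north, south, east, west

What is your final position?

Answer: Final position: (row=5, col=4)

Derivation:
Start: (row=5, col=4)
  north (north): (row=5, col=4) -> (row=4, col=4)
  south (south): (row=4, col=4) -> (row=5, col=4)
  east (east): (row=5, col=4) -> (row=5, col=5)
  west (west): (row=5, col=5) -> (row=5, col=4)
Final: (row=5, col=4)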